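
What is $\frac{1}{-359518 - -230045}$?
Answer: $- \frac{1}{129473} \approx -7.7236 \cdot 10^{-6}$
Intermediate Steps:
$\frac{1}{-359518 - -230045} = \frac{1}{-359518 + 230045} = \frac{1}{-129473} = - \frac{1}{129473}$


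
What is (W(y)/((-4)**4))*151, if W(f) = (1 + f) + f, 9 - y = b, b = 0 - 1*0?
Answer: 2869/256 ≈ 11.207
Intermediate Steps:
b = 0 (b = 0 + 0 = 0)
y = 9 (y = 9 - 1*0 = 9 + 0 = 9)
W(f) = 1 + 2*f
(W(y)/((-4)**4))*151 = ((1 + 2*9)/((-4)**4))*151 = ((1 + 18)/256)*151 = (19*(1/256))*151 = (19/256)*151 = 2869/256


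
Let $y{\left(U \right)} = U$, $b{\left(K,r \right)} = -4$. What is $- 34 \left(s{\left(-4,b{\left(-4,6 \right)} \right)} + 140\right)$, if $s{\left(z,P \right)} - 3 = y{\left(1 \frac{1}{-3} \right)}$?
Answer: $- \frac{14552}{3} \approx -4850.7$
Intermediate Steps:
$s{\left(z,P \right)} = \frac{8}{3}$ ($s{\left(z,P \right)} = 3 + 1 \frac{1}{-3} = 3 + 1 \left(- \frac{1}{3}\right) = 3 - \frac{1}{3} = \frac{8}{3}$)
$- 34 \left(s{\left(-4,b{\left(-4,6 \right)} \right)} + 140\right) = - 34 \left(\frac{8}{3} + 140\right) = \left(-34\right) \frac{428}{3} = - \frac{14552}{3}$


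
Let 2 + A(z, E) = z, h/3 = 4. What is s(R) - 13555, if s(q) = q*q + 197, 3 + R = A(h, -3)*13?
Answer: 2771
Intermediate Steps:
h = 12 (h = 3*4 = 12)
A(z, E) = -2 + z
R = 127 (R = -3 + (-2 + 12)*13 = -3 + 10*13 = -3 + 130 = 127)
s(q) = 197 + q² (s(q) = q² + 197 = 197 + q²)
s(R) - 13555 = (197 + 127²) - 13555 = (197 + 16129) - 13555 = 16326 - 13555 = 2771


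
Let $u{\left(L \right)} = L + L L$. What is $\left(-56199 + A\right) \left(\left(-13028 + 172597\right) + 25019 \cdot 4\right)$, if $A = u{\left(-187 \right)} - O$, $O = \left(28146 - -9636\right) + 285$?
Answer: $-15444723180$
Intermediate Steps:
$u{\left(L \right)} = L + L^{2}$
$O = 38067$ ($O = \left(28146 + 9636\right) + 285 = 37782 + 285 = 38067$)
$A = -3285$ ($A = - 187 \left(1 - 187\right) - 38067 = \left(-187\right) \left(-186\right) - 38067 = 34782 - 38067 = -3285$)
$\left(-56199 + A\right) \left(\left(-13028 + 172597\right) + 25019 \cdot 4\right) = \left(-56199 - 3285\right) \left(\left(-13028 + 172597\right) + 25019 \cdot 4\right) = - 59484 \left(159569 + 100076\right) = \left(-59484\right) 259645 = -15444723180$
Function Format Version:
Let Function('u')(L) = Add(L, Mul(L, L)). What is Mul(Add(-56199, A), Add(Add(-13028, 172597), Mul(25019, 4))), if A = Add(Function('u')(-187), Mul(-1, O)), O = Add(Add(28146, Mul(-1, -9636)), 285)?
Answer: -15444723180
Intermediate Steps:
Function('u')(L) = Add(L, Pow(L, 2))
O = 38067 (O = Add(Add(28146, 9636), 285) = Add(37782, 285) = 38067)
A = -3285 (A = Add(Mul(-187, Add(1, -187)), Mul(-1, 38067)) = Add(Mul(-187, -186), -38067) = Add(34782, -38067) = -3285)
Mul(Add(-56199, A), Add(Add(-13028, 172597), Mul(25019, 4))) = Mul(Add(-56199, -3285), Add(Add(-13028, 172597), Mul(25019, 4))) = Mul(-59484, Add(159569, 100076)) = Mul(-59484, 259645) = -15444723180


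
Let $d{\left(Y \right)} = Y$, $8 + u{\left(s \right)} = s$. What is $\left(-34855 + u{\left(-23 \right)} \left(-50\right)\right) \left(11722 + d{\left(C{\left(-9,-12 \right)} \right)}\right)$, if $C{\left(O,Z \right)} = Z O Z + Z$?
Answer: $-346838270$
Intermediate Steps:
$C{\left(O,Z \right)} = Z + O Z^{2}$ ($C{\left(O,Z \right)} = O Z Z + Z = O Z^{2} + Z = Z + O Z^{2}$)
$u{\left(s \right)} = -8 + s$
$\left(-34855 + u{\left(-23 \right)} \left(-50\right)\right) \left(11722 + d{\left(C{\left(-9,-12 \right)} \right)}\right) = \left(-34855 + \left(-8 - 23\right) \left(-50\right)\right) \left(11722 - 12 \left(1 - -108\right)\right) = \left(-34855 - -1550\right) \left(11722 - 12 \left(1 + 108\right)\right) = \left(-34855 + 1550\right) \left(11722 - 1308\right) = - 33305 \left(11722 - 1308\right) = \left(-33305\right) 10414 = -346838270$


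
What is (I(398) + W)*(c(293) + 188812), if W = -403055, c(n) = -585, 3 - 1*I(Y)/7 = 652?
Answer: -76720948746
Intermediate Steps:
I(Y) = -4543 (I(Y) = 21 - 7*652 = 21 - 4564 = -4543)
(I(398) + W)*(c(293) + 188812) = (-4543 - 403055)*(-585 + 188812) = -407598*188227 = -76720948746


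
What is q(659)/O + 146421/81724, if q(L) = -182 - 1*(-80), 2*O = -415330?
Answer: 30414852813/16971214460 ≈ 1.7921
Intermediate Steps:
O = -207665 (O = (½)*(-415330) = -207665)
q(L) = -102 (q(L) = -182 + 80 = -102)
q(659)/O + 146421/81724 = -102/(-207665) + 146421/81724 = -102*(-1/207665) + 146421*(1/81724) = 102/207665 + 146421/81724 = 30414852813/16971214460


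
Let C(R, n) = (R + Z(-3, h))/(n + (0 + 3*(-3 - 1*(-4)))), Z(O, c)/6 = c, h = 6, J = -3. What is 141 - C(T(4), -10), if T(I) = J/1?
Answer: 1020/7 ≈ 145.71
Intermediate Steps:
Z(O, c) = 6*c
T(I) = -3 (T(I) = -3/1 = -3*1 = -3)
C(R, n) = (36 + R)/(3 + n) (C(R, n) = (R + 6*6)/(n + (0 + 3*(-3 - 1*(-4)))) = (R + 36)/(n + (0 + 3*(-3 + 4))) = (36 + R)/(n + (0 + 3*1)) = (36 + R)/(n + (0 + 3)) = (36 + R)/(n + 3) = (36 + R)/(3 + n))
141 - C(T(4), -10) = 141 - (36 - 3)/(3 - 10) = 141 - 33/(-7) = 141 - (-1)*33/7 = 141 - 1*(-33/7) = 141 + 33/7 = 1020/7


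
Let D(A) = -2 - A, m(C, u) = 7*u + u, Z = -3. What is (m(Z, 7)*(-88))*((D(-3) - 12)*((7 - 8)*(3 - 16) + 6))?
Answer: 1029952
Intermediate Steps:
m(C, u) = 8*u
(m(Z, 7)*(-88))*((D(-3) - 12)*((7 - 8)*(3 - 16) + 6)) = ((8*7)*(-88))*(((-2 - 1*(-3)) - 12)*((7 - 8)*(3 - 16) + 6)) = (56*(-88))*(((-2 + 3) - 12)*(-1*(-13) + 6)) = -4928*(1 - 12)*(13 + 6) = -(-54208)*19 = -4928*(-209) = 1029952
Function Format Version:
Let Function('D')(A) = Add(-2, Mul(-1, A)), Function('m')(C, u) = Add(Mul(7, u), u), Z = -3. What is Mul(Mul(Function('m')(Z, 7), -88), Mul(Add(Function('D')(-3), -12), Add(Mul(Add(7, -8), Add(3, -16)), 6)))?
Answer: 1029952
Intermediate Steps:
Function('m')(C, u) = Mul(8, u)
Mul(Mul(Function('m')(Z, 7), -88), Mul(Add(Function('D')(-3), -12), Add(Mul(Add(7, -8), Add(3, -16)), 6))) = Mul(Mul(Mul(8, 7), -88), Mul(Add(Add(-2, Mul(-1, -3)), -12), Add(Mul(Add(7, -8), Add(3, -16)), 6))) = Mul(Mul(56, -88), Mul(Add(Add(-2, 3), -12), Add(Mul(-1, -13), 6))) = Mul(-4928, Mul(Add(1, -12), Add(13, 6))) = Mul(-4928, Mul(-11, 19)) = Mul(-4928, -209) = 1029952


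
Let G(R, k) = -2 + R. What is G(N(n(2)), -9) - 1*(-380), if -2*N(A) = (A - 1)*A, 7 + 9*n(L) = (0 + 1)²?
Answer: 3397/9 ≈ 377.44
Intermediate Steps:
n(L) = -⅔ (n(L) = -7/9 + (0 + 1)²/9 = -7/9 + (⅑)*1² = -7/9 + (⅑)*1 = -7/9 + ⅑ = -⅔)
N(A) = -A*(-1 + A)/2 (N(A) = -(A - 1)*A/2 = -(-1 + A)*A/2 = -A*(-1 + A)/2)
G(N(n(2)), -9) - 1*(-380) = (-2 + (½)*(-⅔)*(1 - 1*(-⅔))) - 1*(-380) = (-2 + (½)*(-⅔)*(1 + ⅔)) + 380 = (-2 + (½)*(-⅔)*(5/3)) + 380 = (-2 - 5/9) + 380 = -23/9 + 380 = 3397/9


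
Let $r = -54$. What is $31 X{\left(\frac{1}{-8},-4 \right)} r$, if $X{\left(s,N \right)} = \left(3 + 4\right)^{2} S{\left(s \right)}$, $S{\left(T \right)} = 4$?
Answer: $-328104$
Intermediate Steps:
$X{\left(s,N \right)} = 196$ ($X{\left(s,N \right)} = \left(3 + 4\right)^{2} \cdot 4 = 7^{2} \cdot 4 = 49 \cdot 4 = 196$)
$31 X{\left(\frac{1}{-8},-4 \right)} r = 31 \cdot 196 \left(-54\right) = 6076 \left(-54\right) = -328104$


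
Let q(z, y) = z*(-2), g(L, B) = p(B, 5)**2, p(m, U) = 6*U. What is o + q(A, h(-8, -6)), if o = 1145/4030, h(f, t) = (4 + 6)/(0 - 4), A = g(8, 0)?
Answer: -1450571/806 ≈ -1799.7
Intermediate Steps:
g(L, B) = 900 (g(L, B) = (6*5)**2 = 30**2 = 900)
A = 900
h(f, t) = -5/2 (h(f, t) = 10/(-4) = 10*(-1/4) = -5/2)
q(z, y) = -2*z
o = 229/806 (o = 1145*(1/4030) = 229/806 ≈ 0.28412)
o + q(A, h(-8, -6)) = 229/806 - 2*900 = 229/806 - 1800 = -1450571/806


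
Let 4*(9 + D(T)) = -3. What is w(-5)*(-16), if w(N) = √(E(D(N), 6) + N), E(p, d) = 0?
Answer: -16*I*√5 ≈ -35.777*I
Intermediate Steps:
D(T) = -39/4 (D(T) = -9 + (¼)*(-3) = -9 - ¾ = -39/4)
w(N) = √N (w(N) = √(0 + N) = √N)
w(-5)*(-16) = √(-5)*(-16) = (I*√5)*(-16) = -16*I*√5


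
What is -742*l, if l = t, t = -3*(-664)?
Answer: -1478064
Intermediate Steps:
t = 1992
l = 1992
-742*l = -742*1992 = -1478064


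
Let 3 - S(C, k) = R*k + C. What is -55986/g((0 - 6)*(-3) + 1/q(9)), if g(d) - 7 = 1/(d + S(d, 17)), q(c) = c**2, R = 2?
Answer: -289261/36 ≈ -8035.0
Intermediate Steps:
S(C, k) = 3 - C - 2*k (S(C, k) = 3 - (2*k + C) = 3 - (C + 2*k) = 3 + (-C - 2*k) = 3 - C - 2*k)
g(d) = 216/31 (g(d) = 7 + 1/(d + (3 - d - 2*17)) = 7 + 1/(d + (3 - d - 34)) = 7 + 1/(d + (-31 - d)) = 7 + 1/(-31) = 7 - 1/31 = 216/31)
-55986/g((0 - 6)*(-3) + 1/q(9)) = -55986/216/31 = -55986*31/216 = -289261/36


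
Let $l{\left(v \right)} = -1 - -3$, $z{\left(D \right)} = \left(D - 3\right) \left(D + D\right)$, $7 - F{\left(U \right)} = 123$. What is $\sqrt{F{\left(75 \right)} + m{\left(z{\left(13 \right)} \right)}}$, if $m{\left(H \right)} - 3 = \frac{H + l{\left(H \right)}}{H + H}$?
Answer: $\frac{i \sqrt{1901185}}{130} \approx 10.606 i$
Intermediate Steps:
$F{\left(U \right)} = -116$ ($F{\left(U \right)} = 7 - 123 = -116$)
$z{\left(D \right)} = 2 D \left(-3 + D\right)$ ($z{\left(D \right)} = \left(-3 + D\right) 2 D = 2 D \left(-3 + D\right)$)
$l{\left(v \right)} = 2$ ($l{\left(v \right)} = -1 + 3 = 2$)
$m{\left(H \right)} = 3 + \frac{2 + H}{2 H}$ ($m{\left(H \right)} = 3 + \frac{H + 2}{H + H} = 3 + \frac{2 + H}{2 H}$)
$\sqrt{F{\left(75 \right)} + m{\left(z{\left(13 \right)} \right)}} = \sqrt{-116 + \left(\frac{7}{2} + \frac{1}{2 \cdot 13 \left(-3 + 13\right)}\right)} = \sqrt{-116 + \left(\frac{7}{2} + \frac{1}{2 \cdot 13 \cdot 10}\right)} = \sqrt{-116 + \left(\frac{7}{2} + \frac{1}{260}\right)} = \sqrt{-116 + \frac{911}{260}} = \sqrt{- \frac{29249}{260}} = \frac{i \sqrt{1901185}}{130}$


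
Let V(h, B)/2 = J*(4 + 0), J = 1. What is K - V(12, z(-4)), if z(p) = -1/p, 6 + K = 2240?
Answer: 2226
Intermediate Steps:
K = 2234 (K = -6 + 2240 = 2234)
V(h, B) = 8 (V(h, B) = 2*(1*(4 + 0)) = 2*(1*4) = 2*4 = 8)
K - V(12, z(-4)) = 2234 - 1*8 = 2234 - 8 = 2226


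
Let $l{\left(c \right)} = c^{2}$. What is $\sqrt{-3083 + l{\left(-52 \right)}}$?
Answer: $i \sqrt{379} \approx 19.468 i$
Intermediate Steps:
$\sqrt{-3083 + l{\left(-52 \right)}} = \sqrt{-3083 + \left(-52\right)^{2}} = \sqrt{-3083 + 2704} = \sqrt{-379} = i \sqrt{379}$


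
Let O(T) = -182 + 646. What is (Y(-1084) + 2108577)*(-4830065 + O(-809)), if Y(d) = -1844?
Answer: -10174679803533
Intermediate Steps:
O(T) = 464
(Y(-1084) + 2108577)*(-4830065 + O(-809)) = (-1844 + 2108577)*(-4830065 + 464) = 2106733*(-4829601) = -10174679803533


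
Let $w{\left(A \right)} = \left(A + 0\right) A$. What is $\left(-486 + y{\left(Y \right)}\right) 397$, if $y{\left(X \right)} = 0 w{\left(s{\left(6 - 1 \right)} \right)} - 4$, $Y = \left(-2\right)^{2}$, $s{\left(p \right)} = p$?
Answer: $-194530$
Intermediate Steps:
$Y = 4$
$w{\left(A \right)} = A^{2}$ ($w{\left(A \right)} = A A = A^{2}$)
$y{\left(X \right)} = -4$ ($y{\left(X \right)} = 0 \left(6 - 1\right)^{2} - 4 = 0 \cdot 5^{2} - 4 = 0 \cdot 25 - 4 = 0 - 4 = -4$)
$\left(-486 + y{\left(Y \right)}\right) 397 = \left(-486 - 4\right) 397 = \left(-490\right) 397 = -194530$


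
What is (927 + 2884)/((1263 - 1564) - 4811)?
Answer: -3811/5112 ≈ -0.74550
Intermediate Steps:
(927 + 2884)/((1263 - 1564) - 4811) = 3811/(-301 - 4811) = 3811/(-5112) = 3811*(-1/5112) = -3811/5112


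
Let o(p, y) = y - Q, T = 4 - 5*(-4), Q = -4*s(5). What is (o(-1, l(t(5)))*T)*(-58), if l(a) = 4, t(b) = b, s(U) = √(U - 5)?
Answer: -5568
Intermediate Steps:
s(U) = √(-5 + U)
Q = 0 (Q = -4*√(-5 + 5) = -4*√0 = -4*0 = 0)
T = 24 (T = 4 + 20 = 24)
o(p, y) = y (o(p, y) = y - 1*0 = y + 0 = y)
(o(-1, l(t(5)))*T)*(-58) = (4*24)*(-58) = 96*(-58) = -5568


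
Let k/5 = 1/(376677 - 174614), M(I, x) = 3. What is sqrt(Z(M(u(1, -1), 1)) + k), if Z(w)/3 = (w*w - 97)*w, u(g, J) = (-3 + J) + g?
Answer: I*sqrt(32336928117133)/202063 ≈ 28.142*I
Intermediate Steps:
u(g, J) = -3 + J + g
k = 5/202063 (k = 5/(376677 - 174614) = 5/202063 ≈ 2.4745e-5)
Z(w) = 3*w*(-97 + w**2) (Z(w) = 3*((w*w - 97)*w) = 3*((w**2 - 97)*w) = 3*((-97 + w**2)*w) = 3*(w*(-97 + w**2)) = 3*w*(-97 + w**2))
sqrt(Z(M(u(1, -1), 1)) + k) = sqrt(3*3*(-97 + 3**2) + 5/202063) = sqrt(3*3*(-97 + 9) + 5/202063) = sqrt(3*3*(-88) + 5/202063) = sqrt(-792 + 5/202063) = sqrt(-160033891/202063) = I*sqrt(32336928117133)/202063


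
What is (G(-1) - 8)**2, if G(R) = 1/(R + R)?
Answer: 289/4 ≈ 72.250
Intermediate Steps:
G(R) = 1/(2*R)
(G(-1) - 8)**2 = ((1/2)/(-1) - 8)**2 = ((1/2)*(-1) - 8)**2 = (-1/2 - 8)**2 = (-17/2)**2 = 289/4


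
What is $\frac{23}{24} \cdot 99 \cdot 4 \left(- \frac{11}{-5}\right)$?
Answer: $\frac{8349}{10} \approx 834.9$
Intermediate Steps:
$\frac{23}{24} \cdot 99 \cdot 4 \left(- \frac{11}{-5}\right) = 23 \cdot \frac{1}{24} \cdot 99 \cdot 4 \left(\left(-11\right) \left(- \frac{1}{5}\right)\right) = \frac{23}{24} \cdot 99 \cdot 4 \cdot \frac{11}{5} = \frac{759}{8} \cdot \frac{44}{5} = \frac{8349}{10}$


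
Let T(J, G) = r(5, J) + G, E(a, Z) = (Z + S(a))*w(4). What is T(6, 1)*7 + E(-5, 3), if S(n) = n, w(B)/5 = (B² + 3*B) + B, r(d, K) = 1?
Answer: -306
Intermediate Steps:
w(B) = 5*B² + 20*B (w(B) = 5*((B² + 3*B) + B) = 5*(B² + 4*B) = 5*B² + 20*B)
E(a, Z) = 160*Z + 160*a (E(a, Z) = (Z + a)*(5*4*(4 + 4)) = (Z + a)*(5*4*8) = (Z + a)*160 = 160*Z + 160*a)
T(J, G) = 1 + G
T(6, 1)*7 + E(-5, 3) = (1 + 1)*7 + (160*3 + 160*(-5)) = 2*7 + (480 - 800) = 14 - 320 = -306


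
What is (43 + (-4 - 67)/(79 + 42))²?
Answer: 26337424/14641 ≈ 1798.9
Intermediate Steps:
(43 + (-4 - 67)/(79 + 42))² = (43 - 71/121)² = (5132/121)² = 26337424/14641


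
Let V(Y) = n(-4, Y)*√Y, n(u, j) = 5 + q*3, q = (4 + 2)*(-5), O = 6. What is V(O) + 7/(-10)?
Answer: -7/10 - 85*√6 ≈ -208.91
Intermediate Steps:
q = -30 (q = 6*(-5) = -30)
n(u, j) = -85 (n(u, j) = 5 - 30*3 = 5 - 90 = -85)
V(Y) = -85*√Y
V(O) + 7/(-10) = -85*√6 + 7/(-10) = -85*√6 + 7*(-⅒) = -85*√6 - 7/10 = -7/10 - 85*√6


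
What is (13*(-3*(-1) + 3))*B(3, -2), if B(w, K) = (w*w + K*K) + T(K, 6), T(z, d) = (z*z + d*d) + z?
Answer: 3978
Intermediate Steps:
T(z, d) = z + d**2 + z**2 (T(z, d) = (z**2 + d**2) + z = (d**2 + z**2) + z = z + d**2 + z**2)
B(w, K) = 36 + K + w**2 + 2*K**2 (B(w, K) = (w*w + K*K) + (K + 6**2 + K**2) = (w**2 + K**2) + (K + 36 + K**2) = (K**2 + w**2) + (36 + K + K**2) = 36 + K + w**2 + 2*K**2)
(13*(-3*(-1) + 3))*B(3, -2) = (13*(-3*(-1) + 3))*(36 - 2 + 3**2 + 2*(-2)**2) = (13*(3 + 3))*(36 - 2 + 9 + 2*4) = (13*6)*(36 - 2 + 9 + 8) = 78*51 = 3978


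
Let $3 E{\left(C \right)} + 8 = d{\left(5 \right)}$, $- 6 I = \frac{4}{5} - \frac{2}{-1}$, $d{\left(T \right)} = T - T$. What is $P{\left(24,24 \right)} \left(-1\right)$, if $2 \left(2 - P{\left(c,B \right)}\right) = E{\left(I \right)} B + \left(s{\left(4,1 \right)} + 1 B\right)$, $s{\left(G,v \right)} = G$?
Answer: $-20$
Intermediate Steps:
$d{\left(T \right)} = 0$
$I = - \frac{7}{15}$ ($I = - \frac{\frac{4}{5} - \frac{2}{-1}}{6} = - \frac{4 \cdot \frac{1}{5} - -2}{6} = - \frac{\frac{4}{5} + 2}{6} = \left(- \frac{1}{6}\right) \frac{14}{5} = - \frac{7}{15} \approx -0.46667$)
$E{\left(C \right)} = - \frac{8}{3}$ ($E{\left(C \right)} = - \frac{8}{3} + \frac{1}{3} \cdot 0 = - \frac{8}{3} + 0 = - \frac{8}{3}$)
$P{\left(c,B \right)} = \frac{5 B}{6}$ ($P{\left(c,B \right)} = 2 - \frac{- \frac{8 B}{3} + \left(4 + 1 B\right)}{2} = 2 - \frac{- \frac{8 B}{3} + \left(4 + B\right)}{2} = 2 - \frac{4 - \frac{5 B}{3}}{2} = 2 + \left(-2 + \frac{5 B}{6}\right) = \frac{5 B}{6}$)
$P{\left(24,24 \right)} \left(-1\right) = \frac{5}{6} \cdot 24 \left(-1\right) = 20 \left(-1\right) = -20$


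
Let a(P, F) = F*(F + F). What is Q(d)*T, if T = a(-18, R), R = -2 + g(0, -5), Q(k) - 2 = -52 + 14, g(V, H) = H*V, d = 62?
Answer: -288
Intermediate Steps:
Q(k) = -36 (Q(k) = 2 + (-52 + 14) = 2 - 38 = -36)
R = -2 (R = -2 - 5*0 = -2 + 0 = -2)
a(P, F) = 2*F**2 (a(P, F) = F*(2*F) = 2*F**2)
T = 8 (T = 2*(-2)**2 = 2*4 = 8)
Q(d)*T = -36*8 = -288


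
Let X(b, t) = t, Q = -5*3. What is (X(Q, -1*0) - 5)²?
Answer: 25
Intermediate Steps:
Q = -15
(X(Q, -1*0) - 5)² = (-1*0 - 5)² = (0 - 5)² = (-5)² = 25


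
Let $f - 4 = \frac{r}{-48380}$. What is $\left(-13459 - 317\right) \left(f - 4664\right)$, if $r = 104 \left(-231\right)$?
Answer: $\frac{18935849184}{295} \approx 6.4189 \cdot 10^{7}$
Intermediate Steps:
$r = -24024$
$f = \frac{54386}{12095}$ ($f = 4 - \frac{24024}{-48380} = 4 - - \frac{6006}{12095} = 4 + \frac{6006}{12095} = \frac{54386}{12095} \approx 4.4966$)
$\left(-13459 - 317\right) \left(f - 4664\right) = \left(-13459 - 317\right) \left(\frac{54386}{12095} - 4664\right) = \left(-13776\right) \left(- \frac{56356694}{12095}\right) = \frac{18935849184}{295}$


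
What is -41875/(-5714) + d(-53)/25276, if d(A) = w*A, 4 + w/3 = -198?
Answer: 155244344/18053383 ≈ 8.5992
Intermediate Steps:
w = -606 (w = -12 + 3*(-198) = -12 - 594 = -606)
d(A) = -606*A
-41875/(-5714) + d(-53)/25276 = -41875/(-5714) - 606*(-53)/25276 = -41875*(-1/5714) + 32118*(1/25276) = 41875/5714 + 16059/12638 = 155244344/18053383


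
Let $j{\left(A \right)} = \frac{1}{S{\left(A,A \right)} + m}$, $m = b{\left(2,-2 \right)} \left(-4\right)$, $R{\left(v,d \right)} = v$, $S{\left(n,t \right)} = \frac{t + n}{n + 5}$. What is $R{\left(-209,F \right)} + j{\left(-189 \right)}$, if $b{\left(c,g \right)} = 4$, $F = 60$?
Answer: $- \frac{268239}{1283} \approx -209.07$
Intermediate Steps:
$S{\left(n,t \right)} = \frac{n + t}{5 + n}$
$m = -16$ ($m = 4 \left(-4\right) = -16$)
$j{\left(A \right)} = \frac{1}{-16 + \frac{2 A}{5 + A}}$ ($j{\left(A \right)} = \frac{1}{\frac{A + A}{5 + A} - 16} = \frac{1}{\frac{2 A}{5 + A} - 16} = \frac{1}{-16 + \frac{2 A}{5 + A}}$)
$R{\left(-209,F \right)} + j{\left(-189 \right)} = -209 + \frac{-5 - -189}{2 \left(40 + 7 \left(-189\right)\right)} = -209 + \frac{-5 + 189}{2 \left(40 - 1323\right)} = -209 + \frac{1}{2} \frac{1}{-1283} \cdot 184 = -209 + \frac{1}{2} \left(- \frac{1}{1283}\right) 184 = -209 - \frac{92}{1283} = - \frac{268239}{1283}$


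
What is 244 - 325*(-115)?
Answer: 37619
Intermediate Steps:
244 - 325*(-115) = 244 + 37375 = 37619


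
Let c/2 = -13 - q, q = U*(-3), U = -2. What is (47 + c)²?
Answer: 81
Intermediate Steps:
q = 6 (q = -2*(-3) = 6)
c = -38 (c = 2*(-13 - 1*6) = 2*(-13 - 6) = 2*(-19) = -38)
(47 + c)² = (47 - 38)² = 9² = 81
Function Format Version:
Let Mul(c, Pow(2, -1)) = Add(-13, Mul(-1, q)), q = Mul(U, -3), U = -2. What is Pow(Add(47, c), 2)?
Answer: 81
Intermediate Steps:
q = 6 (q = Mul(-2, -3) = 6)
c = -38 (c = Mul(2, Add(-13, Mul(-1, 6))) = Mul(2, Add(-13, -6)) = Mul(2, -19) = -38)
Pow(Add(47, c), 2) = Pow(Add(47, -38), 2) = Pow(9, 2) = 81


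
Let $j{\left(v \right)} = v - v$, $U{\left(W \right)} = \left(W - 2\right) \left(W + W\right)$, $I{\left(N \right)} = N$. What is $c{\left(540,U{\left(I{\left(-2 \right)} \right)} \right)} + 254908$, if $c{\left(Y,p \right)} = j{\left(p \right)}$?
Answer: $254908$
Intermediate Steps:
$U{\left(W \right)} = 2 W \left(-2 + W\right)$ ($U{\left(W \right)} = \left(-2 + W\right) 2 W = 2 W \left(-2 + W\right)$)
$j{\left(v \right)} = 0$
$c{\left(Y,p \right)} = 0$
$c{\left(540,U{\left(I{\left(-2 \right)} \right)} \right)} + 254908 = 0 + 254908 = 254908$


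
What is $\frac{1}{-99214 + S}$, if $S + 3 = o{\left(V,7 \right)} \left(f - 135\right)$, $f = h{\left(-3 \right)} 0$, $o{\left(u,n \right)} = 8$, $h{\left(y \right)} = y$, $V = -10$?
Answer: $- \frac{1}{100297} \approx -9.9704 \cdot 10^{-6}$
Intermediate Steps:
$f = 0$ ($f = \left(-3\right) 0 = 0$)
$S = -1083$ ($S = -3 + 8 \left(0 - 135\right) = -3 + 8 \left(-135\right) = -3 - 1080 = -1083$)
$\frac{1}{-99214 + S} = \frac{1}{-99214 - 1083} = \frac{1}{-100297} = - \frac{1}{100297}$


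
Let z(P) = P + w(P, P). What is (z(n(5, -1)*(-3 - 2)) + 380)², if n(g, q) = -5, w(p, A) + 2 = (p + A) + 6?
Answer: 210681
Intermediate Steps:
w(p, A) = 4 + A + p (w(p, A) = -2 + ((p + A) + 6) = -2 + ((A + p) + 6) = -2 + (6 + A + p) = 4 + A + p)
z(P) = 4 + 3*P (z(P) = P + (4 + P + P) = P + (4 + 2*P) = 4 + 3*P)
(z(n(5, -1)*(-3 - 2)) + 380)² = ((4 + 3*(-5*(-3 - 2))) + 380)² = ((4 + 3*(-5*(-5))) + 380)² = ((4 + 3*25) + 380)² = ((4 + 75) + 380)² = (79 + 380)² = 459² = 210681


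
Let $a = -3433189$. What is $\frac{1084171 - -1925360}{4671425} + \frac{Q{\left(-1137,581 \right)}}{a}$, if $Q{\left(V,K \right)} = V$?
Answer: $\frac{10337600134584}{16037884924325} \approx 0.64457$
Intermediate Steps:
$\frac{1084171 - -1925360}{4671425} + \frac{Q{\left(-1137,581 \right)}}{a} = \frac{1084171 - -1925360}{4671425} - \frac{1137}{-3433189} = \left(1084171 + 1925360\right) \frac{1}{4671425} - - \frac{1137}{3433189} = 3009531 \cdot \frac{1}{4671425} + \frac{1137}{3433189} = \frac{3009531}{4671425} + \frac{1137}{3433189} = \frac{10337600134584}{16037884924325}$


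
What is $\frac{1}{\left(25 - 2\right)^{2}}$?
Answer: $\frac{1}{529} \approx 0.0018904$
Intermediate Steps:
$\frac{1}{\left(25 - 2\right)^{2}} = \frac{1}{23^{2}} = \frac{1}{529}$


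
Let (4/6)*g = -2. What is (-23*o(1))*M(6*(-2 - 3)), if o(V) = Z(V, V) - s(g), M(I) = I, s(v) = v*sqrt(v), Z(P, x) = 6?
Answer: 4140 + 2070*I*sqrt(3) ≈ 4140.0 + 3585.3*I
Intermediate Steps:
g = -3 (g = (3/2)*(-2) = -3)
s(v) = v**(3/2)
o(V) = 6 + 3*I*sqrt(3) (o(V) = 6 - (-3)**(3/2) = 6 - (-3)*I*sqrt(3) = 6 + 3*I*sqrt(3))
(-23*o(1))*M(6*(-2 - 3)) = (-23*(6 + 3*I*sqrt(3)))*(6*(-2 - 3)) = (-138 - 69*I*sqrt(3))*(6*(-5)) = (-138 - 69*I*sqrt(3))*(-30) = 4140 + 2070*I*sqrt(3)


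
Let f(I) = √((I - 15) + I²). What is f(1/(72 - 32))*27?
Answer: 27*I*√23959/40 ≈ 104.48*I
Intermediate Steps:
f(I) = √(-15 + I + I²) (f(I) = √((-15 + I) + I²) = √(-15 + I + I²))
f(1/(72 - 32))*27 = √(-15 + 1/(72 - 32) + (1/(72 - 32))²)*27 = √(-15 + 1/40 + (1/40)²)*27 = √(-15 + 1/40 + 1/1600)*27 = √(-23959/1600)*27 = (I*√23959/40)*27 = 27*I*√23959/40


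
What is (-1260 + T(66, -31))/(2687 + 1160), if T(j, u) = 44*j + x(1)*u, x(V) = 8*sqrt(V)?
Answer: 1396/3847 ≈ 0.36288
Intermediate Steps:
T(j, u) = 8*u + 44*j (T(j, u) = 44*j + (8*sqrt(1))*u = 44*j + (8*1)*u = 44*j + 8*u = 8*u + 44*j)
(-1260 + T(66, -31))/(2687 + 1160) = (-1260 + (8*(-31) + 44*66))/(2687 + 1160) = (-1260 + (-248 + 2904))/3847 = (-1260 + 2656)*(1/3847) = 1396*(1/3847) = 1396/3847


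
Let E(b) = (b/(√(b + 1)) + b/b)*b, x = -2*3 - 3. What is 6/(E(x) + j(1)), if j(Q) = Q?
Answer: -384/7073 + 972*I*√2/7073 ≈ -0.054291 + 0.19435*I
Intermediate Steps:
x = -9 (x = -6 - 3 = -9)
E(b) = b*(1 + b/√(1 + b)) (E(b) = (b/(√(1 + b)) + 1)*b = (b/√(1 + b) + 1)*b = (1 + b/√(1 + b))*b = b*(1 + b/√(1 + b)))
6/(E(x) + j(1)) = 6/((-9 + (-9)²/√(1 - 9)) + 1) = 6/((-9 + 81/√(-8)) + 1) = 6/((-9 + 81*(-I*√2/4)) + 1) = 6/((-9 - 81*I*√2/4) + 1) = 6/(-8 - 81*I*√2/4)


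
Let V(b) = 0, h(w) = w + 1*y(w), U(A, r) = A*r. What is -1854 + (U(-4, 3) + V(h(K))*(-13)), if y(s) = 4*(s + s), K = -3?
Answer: -1866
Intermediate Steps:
y(s) = 8*s (y(s) = 4*(2*s) = 8*s)
h(w) = 9*w (h(w) = w + 1*(8*w) = w + 8*w = 9*w)
-1854 + (U(-4, 3) + V(h(K))*(-13)) = -1854 + (-4*3 + 0*(-13)) = -1854 + (-12 + 0) = -1854 - 12 = -1866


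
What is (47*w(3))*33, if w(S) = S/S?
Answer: 1551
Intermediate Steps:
w(S) = 1
(47*w(3))*33 = (47*1)*33 = 47*33 = 1551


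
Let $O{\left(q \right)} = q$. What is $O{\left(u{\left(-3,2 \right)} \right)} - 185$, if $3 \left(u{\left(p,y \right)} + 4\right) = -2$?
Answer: $- \frac{569}{3} \approx -189.67$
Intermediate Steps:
$u{\left(p,y \right)} = - \frac{14}{3}$ ($u{\left(p,y \right)} = -4 + \frac{1}{3} \left(-2\right) = -4 - \frac{2}{3} = - \frac{14}{3}$)
$O{\left(u{\left(-3,2 \right)} \right)} - 185 = - \frac{14}{3} - 185 = - \frac{569}{3}$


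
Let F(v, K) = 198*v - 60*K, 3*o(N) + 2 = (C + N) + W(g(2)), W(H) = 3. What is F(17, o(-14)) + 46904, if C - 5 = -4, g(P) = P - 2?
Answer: 50510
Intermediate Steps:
g(P) = -2 + P
C = 1 (C = 5 - 4 = 1)
o(N) = ⅔ + N/3 (o(N) = -⅔ + ((1 + N) + 3)/3 = -⅔ + (4 + N)/3 = -⅔ + (4/3 + N/3) = ⅔ + N/3)
F(v, K) = -60*K + 198*v
F(17, o(-14)) + 46904 = (-60*(⅔ + (⅓)*(-14)) + 198*17) + 46904 = (-60*(⅔ - 14/3) + 3366) + 46904 = (-60*(-4) + 3366) + 46904 = (240 + 3366) + 46904 = 3606 + 46904 = 50510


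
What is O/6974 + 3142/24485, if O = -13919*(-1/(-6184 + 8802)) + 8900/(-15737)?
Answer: 907568158304483/7035154483019740 ≈ 0.12900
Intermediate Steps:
O = 195743103/41199466 (O = -13919/((-1*2618)) + 8900*(-1/15737) = -13919/(-2618) - 8900/15737 = -13919*(-1/2618) - 8900/15737 = 13919/2618 - 8900/15737 = 195743103/41199466 ≈ 4.7511)
O/6974 + 3142/24485 = (195743103/41199466)/6974 + 3142/24485 = (195743103/41199466)*(1/6974) + 3142*(1/24485) = 195743103/287325075884 + 3142/24485 = 907568158304483/7035154483019740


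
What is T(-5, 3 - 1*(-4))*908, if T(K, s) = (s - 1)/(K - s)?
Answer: -454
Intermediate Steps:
T(K, s) = (-1 + s)/(K - s)
T(-5, 3 - 1*(-4))*908 = ((-1 + (3 - 1*(-4)))/(-5 - (3 - 1*(-4))))*908 = ((-1 + (3 + 4))/(-5 - (3 + 4)))*908 = ((-1 + 7)/(-5 - 1*7))*908 = (6/(-5 - 7))*908 = (6/(-12))*908 = -1/12*6*908 = -½*908 = -454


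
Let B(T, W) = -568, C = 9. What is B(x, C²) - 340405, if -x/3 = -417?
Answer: -340973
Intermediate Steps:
x = 1251 (x = -3*(-417) = 1251)
B(x, C²) - 340405 = -568 - 340405 = -340973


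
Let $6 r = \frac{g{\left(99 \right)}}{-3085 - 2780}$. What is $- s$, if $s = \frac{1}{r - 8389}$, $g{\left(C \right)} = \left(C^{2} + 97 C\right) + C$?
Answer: $\frac{3910}{32803157} \approx 0.0001192$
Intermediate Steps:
$g{\left(C \right)} = C^{2} + 98 C$
$r = - \frac{2167}{3910}$ ($r = \frac{99 \left(98 + 99\right) \frac{1}{-3085 - 2780}}{6} = \frac{99 \cdot 197 \frac{1}{-3085 - 2780}}{6} = \frac{19503 \frac{1}{-5865}}{6} = \frac{19503 \left(- \frac{1}{5865}\right)}{6} = \frac{1}{6} \left(- \frac{6501}{1955}\right) = - \frac{2167}{3910} \approx -0.55422$)
$s = - \frac{3910}{32803157}$ ($s = \frac{1}{- \frac{2167}{3910} - 8389} = \frac{1}{- \frac{32803157}{3910}} = - \frac{3910}{32803157} \approx -0.0001192$)
$- s = \left(-1\right) \left(- \frac{3910}{32803157}\right) = \frac{3910}{32803157}$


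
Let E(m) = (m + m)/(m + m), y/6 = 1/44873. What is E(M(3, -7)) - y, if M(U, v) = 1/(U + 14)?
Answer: 44867/44873 ≈ 0.99987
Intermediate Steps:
y = 6/44873 ≈ 0.00013371
M(U, v) = 1/(14 + U)
E(m) = 1 (E(m) = (2*m)/((2*m)) = (2*m)*(1/(2*m)) = 1)
E(M(3, -7)) - y = 1 - 1*6/44873 = 1 - 6/44873 = 44867/44873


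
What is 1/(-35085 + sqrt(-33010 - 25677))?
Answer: -35085/1231015912 - I*sqrt(58687)/1231015912 ≈ -2.8501e-5 - 1.9679e-7*I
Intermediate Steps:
1/(-35085 + sqrt(-33010 - 25677)) = 1/(-35085 + sqrt(-58687)) = 1/(-35085 + I*sqrt(58687))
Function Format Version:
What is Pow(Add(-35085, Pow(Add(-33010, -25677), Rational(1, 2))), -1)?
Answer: Add(Rational(-35085, 1231015912), Mul(Rational(-1, 1231015912), I, Pow(58687, Rational(1, 2)))) ≈ Add(-2.8501e-5, Mul(-1.9679e-7, I))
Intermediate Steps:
Pow(Add(-35085, Pow(Add(-33010, -25677), Rational(1, 2))), -1) = Pow(Add(-35085, Pow(-58687, Rational(1, 2))), -1) = Pow(Add(-35085, Mul(I, Pow(58687, Rational(1, 2)))), -1)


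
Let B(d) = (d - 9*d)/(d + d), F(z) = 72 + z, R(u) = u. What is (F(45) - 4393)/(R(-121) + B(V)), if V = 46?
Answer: 4276/125 ≈ 34.208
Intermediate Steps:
B(d) = -4 (B(d) = (-8*d)/((2*d)) = (-8*d)*(1/(2*d)) = -4)
(F(45) - 4393)/(R(-121) + B(V)) = ((72 + 45) - 4393)/(-121 - 4) = (117 - 4393)/(-125) = -4276*(-1/125) = 4276/125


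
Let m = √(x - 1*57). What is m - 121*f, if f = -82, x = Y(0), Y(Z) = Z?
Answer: 9922 + I*√57 ≈ 9922.0 + 7.5498*I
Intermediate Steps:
x = 0
m = I*√57 (m = √(0 - 1*57) = √(0 - 57) = √(-57) = I*√57 ≈ 7.5498*I)
m - 121*f = I*√57 - 121*(-82) = I*√57 + 9922 = 9922 + I*√57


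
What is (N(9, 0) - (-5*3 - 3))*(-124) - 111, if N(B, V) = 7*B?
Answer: -10155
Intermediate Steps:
(N(9, 0) - (-5*3 - 3))*(-124) - 111 = (7*9 - (-5*3 - 3))*(-124) - 111 = (63 - (-15 - 3))*(-124) - 111 = (63 - 1*(-18))*(-124) - 111 = (63 + 18)*(-124) - 111 = 81*(-124) - 111 = -10044 - 111 = -10155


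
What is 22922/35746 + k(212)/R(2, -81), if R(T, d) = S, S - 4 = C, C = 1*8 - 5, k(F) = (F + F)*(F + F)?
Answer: 3213216675/125111 ≈ 25683.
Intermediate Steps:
k(F) = 4*F**2 (k(F) = (2*F)*(2*F) = 4*F**2)
C = 3 (C = 8 - 5 = 3)
S = 7 (S = 4 + 3 = 7)
R(T, d) = 7
22922/35746 + k(212)/R(2, -81) = 22922/35746 + (4*212**2)/7 = 22922*(1/35746) + (4*44944)*(1/7) = 11461/17873 + 179776*(1/7) = 11461/17873 + 179776/7 = 3213216675/125111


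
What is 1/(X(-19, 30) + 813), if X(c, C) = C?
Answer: 1/843 ≈ 0.0011862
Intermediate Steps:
1/(X(-19, 30) + 813) = 1/(30 + 813) = 1/843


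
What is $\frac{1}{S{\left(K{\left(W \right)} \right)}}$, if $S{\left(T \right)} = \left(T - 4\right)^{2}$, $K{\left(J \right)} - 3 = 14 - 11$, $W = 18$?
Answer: $\frac{1}{4} \approx 0.25$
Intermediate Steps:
$K{\left(J \right)} = 6$ ($K{\left(J \right)} = 3 + \left(14 - 11\right) = 3 + 3 = 6$)
$S{\left(T \right)} = \left(-4 + T\right)^{2}$
$\frac{1}{S{\left(K{\left(W \right)} \right)}} = \frac{1}{\left(-4 + 6\right)^{2}} = \frac{1}{2^{2}} = \frac{1}{4}$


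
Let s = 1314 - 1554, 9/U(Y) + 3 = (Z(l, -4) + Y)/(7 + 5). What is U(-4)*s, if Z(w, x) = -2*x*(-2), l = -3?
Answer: 3240/7 ≈ 462.86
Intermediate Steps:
Z(w, x) = 4*x
U(Y) = 9/(-13/3 + Y/12) (U(Y) = 9/(-3 + (4*(-4) + Y)/(7 + 5)) = 9/(-3 + (-16 + Y)/12) = 9/(-3 + (-16 + Y)*(1/12)) = 9/(-3 + (-4/3 + Y/12)) = 9/(-13/3 + Y/12))
s = -240
U(-4)*s = (108/(-52 - 4))*(-240) = (108/(-56))*(-240) = (108*(-1/56))*(-240) = -27/14*(-240) = 3240/7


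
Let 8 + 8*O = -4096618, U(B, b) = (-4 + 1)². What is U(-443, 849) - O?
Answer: 2048349/4 ≈ 5.1209e+5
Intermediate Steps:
U(B, b) = 9 (U(B, b) = (-3)² = 9)
O = -2048313/4 (O = -1 + (⅛)*(-4096618) = -1 - 2048309/4 = -2048313/4 ≈ -5.1208e+5)
U(-443, 849) - O = 9 - 1*(-2048313/4) = 9 + 2048313/4 = 2048349/4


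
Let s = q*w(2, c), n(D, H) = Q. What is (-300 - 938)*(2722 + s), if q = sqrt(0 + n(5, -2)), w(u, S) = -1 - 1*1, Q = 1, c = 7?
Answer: -3367360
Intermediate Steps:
n(D, H) = 1
w(u, S) = -2 (w(u, S) = -1 - 1 = -2)
q = 1 (q = sqrt(0 + 1) = sqrt(1) = 1)
s = -2 (s = 1*(-2) = -2)
(-300 - 938)*(2722 + s) = (-300 - 938)*(2722 - 2) = -1238*2720 = -3367360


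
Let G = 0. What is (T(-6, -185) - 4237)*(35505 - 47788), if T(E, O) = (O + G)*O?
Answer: -368342604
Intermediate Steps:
T(E, O) = O² (T(E, O) = (O + 0)*O = O*O = O²)
(T(-6, -185) - 4237)*(35505 - 47788) = ((-185)² - 4237)*(35505 - 47788) = (34225 - 4237)*(-12283) = 29988*(-12283) = -368342604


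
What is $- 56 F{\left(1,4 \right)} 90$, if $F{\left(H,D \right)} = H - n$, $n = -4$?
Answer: $-25200$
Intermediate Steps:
$F{\left(H,D \right)} = 4 + H$ ($F{\left(H,D \right)} = H - -4 = H + 4 = 4 + H$)
$- 56 F{\left(1,4 \right)} 90 = - 56 \left(4 + 1\right) 90 = \left(-56\right) 5 \cdot 90 = \left(-280\right) 90 = -25200$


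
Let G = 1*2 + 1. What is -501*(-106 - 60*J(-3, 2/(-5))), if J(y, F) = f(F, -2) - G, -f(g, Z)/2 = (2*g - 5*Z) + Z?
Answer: -469938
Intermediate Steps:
f(g, Z) = -4*g + 8*Z (f(g, Z) = -2*((2*g - 5*Z) + Z) = -2*((-5*Z + 2*g) + Z) = -2*(-4*Z + 2*g) = -4*g + 8*Z)
G = 3 (G = 2 + 1 = 3)
J(y, F) = -19 - 4*F (J(y, F) = (-4*F + 8*(-2)) - 1*3 = (-4*F - 16) - 3 = (-16 - 4*F) - 3 = -19 - 4*F)
-501*(-106 - 60*J(-3, 2/(-5))) = -501*(-106 - 60*(-19 - 8/(-5))) = -501*(-106 - 60*(-19 - 8*(-1)/5)) = -501*(-106 - 60*(-19 - 4*(-⅖))) = -501*(-106 - 60*(-19 + 8/5)) = -501*(-106 - 60*(-87/5)) = -501*(-106 + 1044) = -501*938 = -469938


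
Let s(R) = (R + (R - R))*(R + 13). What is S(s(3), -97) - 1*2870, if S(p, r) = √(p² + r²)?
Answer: -2870 + √11713 ≈ -2761.8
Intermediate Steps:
s(R) = R*(13 + R) (s(R) = (R + 0)*(13 + R) = R*(13 + R))
S(s(3), -97) - 1*2870 = √((3*(13 + 3))² + (-97)²) - 1*2870 = √((3*16)² + 9409) - 2870 = √(48² + 9409) - 2870 = √(2304 + 9409) - 2870 = √11713 - 2870 = -2870 + √11713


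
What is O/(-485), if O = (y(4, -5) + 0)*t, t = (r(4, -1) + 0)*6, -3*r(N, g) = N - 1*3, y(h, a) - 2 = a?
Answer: -6/485 ≈ -0.012371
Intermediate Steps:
y(h, a) = 2 + a
r(N, g) = 1 - N/3 (r(N, g) = -(N - 1*3)/3 = -(N - 3)/3 = -(-3 + N)/3 = 1 - N/3)
t = -2 (t = ((1 - ⅓*4) + 0)*6 = ((1 - 4/3) + 0)*6 = (-⅓ + 0)*6 = -⅓*6 = -2)
O = 6 (O = ((2 - 5) + 0)*(-2) = (-3 + 0)*(-2) = -3*(-2) = 6)
O/(-485) = 6/(-485) = 6*(-1/485) = -6/485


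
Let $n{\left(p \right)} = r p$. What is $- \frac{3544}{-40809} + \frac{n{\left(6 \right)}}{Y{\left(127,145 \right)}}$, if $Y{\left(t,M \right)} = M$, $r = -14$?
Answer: $- \frac{2914076}{5917305} \approx -0.49247$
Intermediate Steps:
$n{\left(p \right)} = - 14 p$
$- \frac{3544}{-40809} + \frac{n{\left(6 \right)}}{Y{\left(127,145 \right)}} = - \frac{3544}{-40809} + \frac{\left(-14\right) 6}{145} = \left(-3544\right) \left(- \frac{1}{40809}\right) - \frac{84}{145} = \frac{3544}{40809} - \frac{84}{145} = - \frac{2914076}{5917305}$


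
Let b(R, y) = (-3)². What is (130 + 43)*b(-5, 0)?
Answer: 1557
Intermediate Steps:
b(R, y) = 9
(130 + 43)*b(-5, 0) = (130 + 43)*9 = 173*9 = 1557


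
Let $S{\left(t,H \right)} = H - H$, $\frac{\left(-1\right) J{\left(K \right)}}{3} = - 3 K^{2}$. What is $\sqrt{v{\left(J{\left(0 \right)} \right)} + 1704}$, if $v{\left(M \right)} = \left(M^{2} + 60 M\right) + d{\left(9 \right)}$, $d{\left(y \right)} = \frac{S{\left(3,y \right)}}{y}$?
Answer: $2 \sqrt{426} \approx 41.28$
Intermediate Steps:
$J{\left(K \right)} = 9 K^{2}$ ($J{\left(K \right)} = - 3 \left(- 3 K^{2}\right) = 9 K^{2}$)
$S{\left(t,H \right)} = 0$
$d{\left(y \right)} = 0$ ($d{\left(y \right)} = \frac{0}{y} = 0$)
$v{\left(M \right)} = M^{2} + 60 M$ ($v{\left(M \right)} = \left(M^{2} + 60 M\right) + 0 = M^{2} + 60 M$)
$\sqrt{v{\left(J{\left(0 \right)} \right)} + 1704} = \sqrt{9 \cdot 0^{2} \left(60 + 9 \cdot 0^{2}\right) + 1704} = \sqrt{9 \cdot 0 \left(60 + 9 \cdot 0\right) + 1704} = \sqrt{0 \left(60 + 0\right) + 1704} = \sqrt{0 \cdot 60 + 1704} = \sqrt{0 + 1704} = \sqrt{1704} = 2 \sqrt{426}$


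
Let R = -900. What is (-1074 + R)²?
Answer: 3896676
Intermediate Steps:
(-1074 + R)² = (-1074 - 900)² = (-1974)² = 3896676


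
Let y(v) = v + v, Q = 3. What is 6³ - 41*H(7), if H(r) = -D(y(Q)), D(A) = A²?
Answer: 1692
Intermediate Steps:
y(v) = 2*v
H(r) = -36 (H(r) = -(2*3)² = -1*6² = -1*36 = -36)
6³ - 41*H(7) = 6³ - 41*(-36) = 216 + 1476 = 1692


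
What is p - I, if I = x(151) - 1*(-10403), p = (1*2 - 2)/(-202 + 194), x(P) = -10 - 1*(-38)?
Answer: -10431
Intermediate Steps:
x(P) = 28 (x(P) = -10 + 38 = 28)
p = 0 (p = (2 - 2)/(-8) = -⅛*0 = 0)
I = 10431 (I = 28 - 1*(-10403) = 28 + 10403 = 10431)
p - I = 0 - 1*10431 = 0 - 10431 = -10431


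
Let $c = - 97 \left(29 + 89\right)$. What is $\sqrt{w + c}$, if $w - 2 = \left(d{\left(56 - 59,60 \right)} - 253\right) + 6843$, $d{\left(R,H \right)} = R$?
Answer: $i \sqrt{4857} \approx 69.692 i$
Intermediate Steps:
$w = 6589$ ($w = 2 + \left(\left(\left(56 - 59\right) - 253\right) + 6843\right) = 2 + \left(\left(-3 - 253\right) + 6843\right) = 2 + \left(-256 + 6843\right) = 2 + 6587 = 6589$)
$c = -11446$ ($c = \left(-97\right) 118 = -11446$)
$\sqrt{w + c} = \sqrt{6589 - 11446} = \sqrt{-4857} = i \sqrt{4857}$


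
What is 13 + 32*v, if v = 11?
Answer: 365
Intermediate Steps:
13 + 32*v = 13 + 32*11 = 13 + 352 = 365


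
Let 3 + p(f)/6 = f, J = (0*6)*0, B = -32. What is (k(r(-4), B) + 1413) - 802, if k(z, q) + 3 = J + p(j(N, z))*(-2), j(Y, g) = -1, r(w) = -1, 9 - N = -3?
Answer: 656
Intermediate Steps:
N = 12 (N = 9 - 1*(-3) = 9 + 3 = 12)
J = 0 (J = 0*0 = 0)
p(f) = -18 + 6*f
k(z, q) = 45 (k(z, q) = -3 + (0 + (-18 + 6*(-1))*(-2)) = -3 + (0 + (-18 - 6)*(-2)) = -3 + (0 - 24*(-2)) = -3 + (0 + 48) = -3 + 48 = 45)
(k(r(-4), B) + 1413) - 802 = (45 + 1413) - 802 = 1458 - 802 = 656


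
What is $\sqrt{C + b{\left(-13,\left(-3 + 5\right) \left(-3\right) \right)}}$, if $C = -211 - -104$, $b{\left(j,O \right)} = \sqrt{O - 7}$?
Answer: $\sqrt{-107 + i \sqrt{13}} \approx 0.1743 + 10.346 i$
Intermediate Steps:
$b{\left(j,O \right)} = \sqrt{-7 + O}$
$C = -107$ ($C = -211 + 104 = -107$)
$\sqrt{C + b{\left(-13,\left(-3 + 5\right) \left(-3\right) \right)}} = \sqrt{-107 + \sqrt{-7 + \left(-3 + 5\right) \left(-3\right)}} = \sqrt{-107 + \sqrt{-7 + 2 \left(-3\right)}} = \sqrt{-107 + \sqrt{-7 - 6}} = \sqrt{-107 + \sqrt{-13}} = \sqrt{-107 + i \sqrt{13}}$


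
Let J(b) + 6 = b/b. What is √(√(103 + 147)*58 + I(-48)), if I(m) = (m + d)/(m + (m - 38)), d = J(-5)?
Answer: √(7102 + 5207240*√10)/134 ≈ 30.290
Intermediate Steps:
J(b) = -5 (J(b) = -6 + b/b = -6 + 1 = -5)
d = -5
I(m) = (-5 + m)/(-38 + 2*m) (I(m) = (m - 5)/(m + (m - 38)) = (-5 + m)/(m + (-38 + m)) = (-5 + m)/(-38 + 2*m))
√(√(103 + 147)*58 + I(-48)) = √(√(103 + 147)*58 + (-5 - 48)/(2*(-19 - 48))) = √(√250*58 + (½)*(-53)/(-67)) = √((5*√10)*58 + (½)*(-1/67)*(-53)) = √(290*√10 + 53/134) = √(53/134 + 290*√10)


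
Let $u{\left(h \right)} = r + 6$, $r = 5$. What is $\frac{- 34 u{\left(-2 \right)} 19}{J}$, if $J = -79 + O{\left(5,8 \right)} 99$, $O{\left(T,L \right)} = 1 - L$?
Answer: $\frac{3553}{386} \approx 9.2047$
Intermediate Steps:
$J = -772$ ($J = -79 + \left(1 - 8\right) 99 = -79 - 693 = -772$)
$u{\left(h \right)} = 11$ ($u{\left(h \right)} = 5 + 6 = 11$)
$\frac{- 34 u{\left(-2 \right)} 19}{J} = \frac{\left(-34\right) 11 \cdot 19}{-772} = \left(-374\right) 19 \left(- \frac{1}{772}\right) = \left(-7106\right) \left(- \frac{1}{772}\right) = \frac{3553}{386}$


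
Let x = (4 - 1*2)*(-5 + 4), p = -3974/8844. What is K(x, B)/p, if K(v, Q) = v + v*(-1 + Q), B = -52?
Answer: -459888/1987 ≈ -231.45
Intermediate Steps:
p = -1987/4422 (p = -3974*1/8844 = -1987/4422 ≈ -0.44934)
x = -2 (x = (4 - 2)*(-1) = 2*(-1) = -2)
K(x, B)/p = (-52*(-2))/(-1987/4422) = 104*(-4422/1987) = -459888/1987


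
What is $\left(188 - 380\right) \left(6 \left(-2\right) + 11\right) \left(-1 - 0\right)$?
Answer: $-192$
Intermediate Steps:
$\left(188 - 380\right) \left(6 \left(-2\right) + 11\right) \left(-1 - 0\right) = - 192 \left(-12 + 11\right) \left(-1 + 0\right) = - 192 \left(\left(-1\right) \left(-1\right)\right) = \left(-192\right) 1 = -192$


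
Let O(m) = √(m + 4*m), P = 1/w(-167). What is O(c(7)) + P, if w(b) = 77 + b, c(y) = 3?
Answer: -1/90 + √15 ≈ 3.8619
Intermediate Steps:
P = -1/90 (P = 1/(77 - 167) = 1/(-90) = -1/90 ≈ -0.011111)
O(m) = √5*√m (O(m) = √(5*m) = √5*√m)
O(c(7)) + P = √5*√3 - 1/90 = √15 - 1/90 = -1/90 + √15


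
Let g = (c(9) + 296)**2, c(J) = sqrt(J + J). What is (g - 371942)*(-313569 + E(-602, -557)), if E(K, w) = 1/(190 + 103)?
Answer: 26121001064528/293 - 163171271616*sqrt(2)/293 ≈ 8.8363e+10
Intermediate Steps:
E(K, w) = 1/293
c(J) = sqrt(2)*sqrt(J) (c(J) = sqrt(2*J) = sqrt(2)*sqrt(J))
g = (296 + 3*sqrt(2))**2 (g = (sqrt(2)*sqrt(9) + 296)**2 = (sqrt(2)*3 + 296)**2 = (3*sqrt(2) + 296)**2 = (296 + 3*sqrt(2))**2 ≈ 90146.)
(g - 371942)*(-313569 + E(-602, -557)) = ((87634 + 1776*sqrt(2)) - 371942)*(-313569 + 1/293) = (-284308 + 1776*sqrt(2))*(-91875716/293) = 26121001064528/293 - 163171271616*sqrt(2)/293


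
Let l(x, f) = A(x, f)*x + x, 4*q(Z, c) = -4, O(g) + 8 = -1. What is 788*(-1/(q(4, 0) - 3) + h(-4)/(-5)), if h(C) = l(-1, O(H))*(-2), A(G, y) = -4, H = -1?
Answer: 5713/5 ≈ 1142.6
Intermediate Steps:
O(g) = -9 (O(g) = -8 - 1 = -9)
q(Z, c) = -1 (q(Z, c) = (¼)*(-4) = -1)
l(x, f) = -3*x (l(x, f) = -4*x + x = -3*x)
h(C) = -6 (h(C) = -3*(-1)*(-2) = 3*(-2) = -6)
788*(-1/(q(4, 0) - 3) + h(-4)/(-5)) = 788*(-1/(-1 - 3) - 6/(-5)) = 788*(-1/(-4) - 6*(-⅕)) = 788*(-1*(-¼) + 6/5) = 788*(¼ + 6/5) = 788*(29/20) = 5713/5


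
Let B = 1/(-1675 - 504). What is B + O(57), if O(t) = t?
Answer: 124202/2179 ≈ 57.000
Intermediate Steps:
B = -1/2179 (B = 1/(-2179) = -1/2179 ≈ -0.00045893)
B + O(57) = -1/2179 + 57 = 124202/2179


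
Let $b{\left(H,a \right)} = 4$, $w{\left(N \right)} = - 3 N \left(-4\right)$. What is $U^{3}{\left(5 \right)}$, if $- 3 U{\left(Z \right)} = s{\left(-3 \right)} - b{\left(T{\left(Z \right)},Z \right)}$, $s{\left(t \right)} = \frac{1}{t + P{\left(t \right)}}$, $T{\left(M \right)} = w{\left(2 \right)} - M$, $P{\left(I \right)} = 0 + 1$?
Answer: $\frac{27}{8} \approx 3.375$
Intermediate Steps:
$P{\left(I \right)} = 1$
$w{\left(N \right)} = 12 N$
$T{\left(M \right)} = 24 - M$ ($T{\left(M \right)} = 12 \cdot 2 - M = 24 - M$)
$s{\left(t \right)} = \frac{1}{1 + t}$ ($s{\left(t \right)} = \frac{1}{t + 1} = \frac{1}{1 + t}$)
$U{\left(Z \right)} = \frac{3}{2}$ ($U{\left(Z \right)} = - \frac{\frac{1}{1 - 3} - 4}{3} = - \frac{\frac{1}{-2} - 4}{3} = - \frac{- \frac{1}{2} - 4}{3} = \left(- \frac{1}{3}\right) \left(- \frac{9}{2}\right) = \frac{3}{2}$)
$U^{3}{\left(5 \right)} = \left(\frac{3}{2}\right)^{3} = \frac{27}{8}$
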